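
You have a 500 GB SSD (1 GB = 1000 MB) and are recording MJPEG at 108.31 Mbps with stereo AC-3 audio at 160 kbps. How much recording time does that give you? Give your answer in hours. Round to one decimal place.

10.2 hours

Audio: 160 kbps = 0.160 Mbps.
Total bitrate: 108.31 + 0.160 = 108.470 Mbps.
Capacity: 500 GB = 4,000,000 Mb.
Recording time: 4,000,000 / 108.470 = 36,877 s ≈ 10.2 hours.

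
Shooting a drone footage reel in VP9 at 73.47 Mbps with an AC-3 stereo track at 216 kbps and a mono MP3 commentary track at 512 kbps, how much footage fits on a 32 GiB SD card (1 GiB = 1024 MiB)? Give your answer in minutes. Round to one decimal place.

Audio total: 216 + 512 = 728 kbps = 0.728 Mbps.
Total bitrate: 73.47 + 0.728 = 74.198 Mbps.
Capacity: 32 GiB = 274,878 Mb.
Recording time: 274,878 / 74.198 = 3,705 s ≈ 61.7 minutes.

61.7 minutes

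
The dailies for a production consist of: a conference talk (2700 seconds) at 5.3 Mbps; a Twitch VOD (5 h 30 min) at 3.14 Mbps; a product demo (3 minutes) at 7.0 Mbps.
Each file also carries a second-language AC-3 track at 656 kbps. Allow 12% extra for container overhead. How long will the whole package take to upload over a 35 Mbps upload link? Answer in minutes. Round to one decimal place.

49.4 minutes

Audio: 656 kbps = 0.656 Mbps.
conference talk: 5.956 Mbps × 2700 s × 1.12 = 18010.9 Mb
Twitch VOD: 3.796 Mbps × 19800 s × 1.12 = 84180.1 Mb
product demo: 7.656 Mbps × 180 s × 1.12 = 1543.4 Mb
Total: 103734.5 Mb = 12966.8 MB.
At 35 Mbps: 103734.5 / 35 = 2964 s ≈ 49.4 minutes.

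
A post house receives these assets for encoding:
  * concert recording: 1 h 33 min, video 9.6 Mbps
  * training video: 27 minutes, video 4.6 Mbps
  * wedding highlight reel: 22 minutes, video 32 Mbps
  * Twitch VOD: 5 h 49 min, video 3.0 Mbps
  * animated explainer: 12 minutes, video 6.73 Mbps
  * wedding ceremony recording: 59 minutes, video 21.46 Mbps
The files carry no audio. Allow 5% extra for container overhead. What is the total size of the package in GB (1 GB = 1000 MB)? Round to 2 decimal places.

32.40 GB

concert recording: 9.600 Mbps × 5580 s × 1.05 = 56246.4 Mb
training video: 4.600 Mbps × 1620 s × 1.05 = 7824.6 Mb
wedding highlight reel: 32.000 Mbps × 1320 s × 1.05 = 44352.0 Mb
Twitch VOD: 3.000 Mbps × 20940 s × 1.05 = 65961.0 Mb
animated explainer: 6.730 Mbps × 720 s × 1.05 = 5087.9 Mb
wedding ceremony recording: 21.460 Mbps × 3540 s × 1.05 = 79766.8 Mb
Total: 259238.7 Mb = 32404.8 MB.
= 32.40 GB.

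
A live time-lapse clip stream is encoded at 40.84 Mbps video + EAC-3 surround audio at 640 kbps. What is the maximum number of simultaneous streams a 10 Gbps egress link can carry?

241

Audio: 640 kbps = 0.640 Mbps.
Per-viewer media rate: 41.480 Mbps.
10 Gbps = 10,000 Mbps; 10,000 / 41.480 = 241.08 → 241 viewers.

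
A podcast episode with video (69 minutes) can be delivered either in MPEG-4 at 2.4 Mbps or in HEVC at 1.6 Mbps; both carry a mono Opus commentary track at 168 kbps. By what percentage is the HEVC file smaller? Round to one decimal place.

31.2%

69 min = 4140 s
Audio: 168 kbps = 0.168 Mbps.
MPEG-4: 2.568 Mbps × 4140 s = 10631.5 Mb = 1.238 GiB.
HEVC: 1.768 Mbps × 4140 s = 7319.5 Mb = 0.852 GiB.
Reduction: (1 − 0.852/1.238) × 100 = 31.15%.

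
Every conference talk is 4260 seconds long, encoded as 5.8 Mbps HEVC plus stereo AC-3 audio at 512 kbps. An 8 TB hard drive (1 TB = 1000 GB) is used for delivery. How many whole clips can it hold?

2380

Audio: 512 kbps = 0.512 Mbps.
Total bitrate: 6.312 Mbps.
Per item: 6.312 Mbps × 4260 s = 26,889 Mb = 3,361 MB.
Capacity: 8 TB = 64,000,000 Mb; 2380.14 items → 2380 complete.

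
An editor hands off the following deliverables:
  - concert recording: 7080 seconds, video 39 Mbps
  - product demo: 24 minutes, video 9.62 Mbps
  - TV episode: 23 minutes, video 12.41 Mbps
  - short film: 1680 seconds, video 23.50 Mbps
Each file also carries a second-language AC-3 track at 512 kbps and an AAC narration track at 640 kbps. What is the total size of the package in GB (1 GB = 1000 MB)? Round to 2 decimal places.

44.99 GB

Audio total: 512 + 640 = 1152 kbps = 1.152 Mbps.
concert recording: 40.152 Mbps × 7080 s = 284276.2 Mb
product demo: 10.772 Mbps × 1440 s = 15511.7 Mb
TV episode: 13.562 Mbps × 1380 s = 18715.6 Mb
short film: 24.652 Mbps × 1680 s = 41415.4 Mb
Total: 359918.8 Mb = 44989.8 MB.
= 44.99 GB.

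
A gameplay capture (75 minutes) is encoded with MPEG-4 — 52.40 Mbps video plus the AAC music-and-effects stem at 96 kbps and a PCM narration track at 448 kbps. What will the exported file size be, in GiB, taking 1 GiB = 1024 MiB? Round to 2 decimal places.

75 min = 4500 s
Audio total: 96 + 448 = 544 kbps = 0.544 Mbps.
Total bitrate: 52.40 + 0.544 = 52.944 Mbps.
Stream data: 52.944 Mbps × 4500 s = 238248.0 Mb.
238,248 Mb = 29,781,000,000 bytes ÷ 1,073,741,824 = 27.74 GiB.

27.74 GiB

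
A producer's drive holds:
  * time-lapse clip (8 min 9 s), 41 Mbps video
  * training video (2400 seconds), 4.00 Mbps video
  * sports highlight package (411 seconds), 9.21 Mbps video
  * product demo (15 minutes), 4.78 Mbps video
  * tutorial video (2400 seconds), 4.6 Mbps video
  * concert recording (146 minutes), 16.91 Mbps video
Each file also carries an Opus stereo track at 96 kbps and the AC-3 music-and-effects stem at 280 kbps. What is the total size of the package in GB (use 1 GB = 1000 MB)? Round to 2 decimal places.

Audio total: 96 + 280 = 376 kbps = 0.376 Mbps.
time-lapse clip: 41.376 Mbps × 489 s = 20232.9 Mb
training video: 4.376 Mbps × 2400 s = 10502.4 Mb
sports highlight package: 9.586 Mbps × 411 s = 3939.8 Mb
product demo: 5.156 Mbps × 900 s = 4640.4 Mb
tutorial video: 4.976 Mbps × 2400 s = 11942.4 Mb
concert recording: 17.286 Mbps × 8760 s = 151425.4 Mb
Total: 202683.3 Mb = 25335.4 MB.
= 25.34 GB.

25.34 GB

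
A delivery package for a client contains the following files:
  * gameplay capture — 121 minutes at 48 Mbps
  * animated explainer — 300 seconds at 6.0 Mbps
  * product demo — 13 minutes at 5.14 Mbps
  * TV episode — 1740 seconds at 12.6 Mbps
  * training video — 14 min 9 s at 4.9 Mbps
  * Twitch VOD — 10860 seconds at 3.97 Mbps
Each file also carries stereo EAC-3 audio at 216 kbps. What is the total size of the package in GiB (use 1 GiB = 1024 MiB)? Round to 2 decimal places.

Audio: 216 kbps = 0.216 Mbps.
gameplay capture: 48.216 Mbps × 7260 s = 350048.2 Mb
animated explainer: 6.216 Mbps × 300 s = 1864.8 Mb
product demo: 5.356 Mbps × 780 s = 4177.7 Mb
TV episode: 12.816 Mbps × 1740 s = 22299.8 Mb
training video: 5.116 Mbps × 849 s = 4343.5 Mb
Twitch VOD: 4.186 Mbps × 10860 s = 45460.0 Mb
Total: 428193.9 Mb = 53524.2 MB.
= 49.85 GiB.

49.85 GiB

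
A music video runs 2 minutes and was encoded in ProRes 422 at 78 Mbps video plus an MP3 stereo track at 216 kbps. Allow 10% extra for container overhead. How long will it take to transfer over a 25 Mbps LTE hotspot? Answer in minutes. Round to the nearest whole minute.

2 min = 120 s
Audio: 216 kbps = 0.216 Mbps.
Total bitrate: 78.216 Mbps.
File: 78.216 Mbps × 120 s = 9385.9 Mb.
With 10% container overhead: ×1.10. → 10324.5 Mb.
At 25 Mbps: 10324.5 / 25 = 413.0 s ≈ 6.88 minutes.

7 minutes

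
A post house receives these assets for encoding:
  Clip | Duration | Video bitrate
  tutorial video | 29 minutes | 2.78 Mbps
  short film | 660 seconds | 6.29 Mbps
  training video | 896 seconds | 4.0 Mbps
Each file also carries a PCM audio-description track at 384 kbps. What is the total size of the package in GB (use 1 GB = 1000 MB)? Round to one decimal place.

1.7 GB

Audio: 384 kbps = 0.384 Mbps.
tutorial video: 3.164 Mbps × 1740 s = 5505.4 Mb
short film: 6.674 Mbps × 660 s = 4404.8 Mb
training video: 4.384 Mbps × 896 s = 3928.1 Mb
Total: 13838.3 Mb = 1729.8 MB.
= 1.730 GB.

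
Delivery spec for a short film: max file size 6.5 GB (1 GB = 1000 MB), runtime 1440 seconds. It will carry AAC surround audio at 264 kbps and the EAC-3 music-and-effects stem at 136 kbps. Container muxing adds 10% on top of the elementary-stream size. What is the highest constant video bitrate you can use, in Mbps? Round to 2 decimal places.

32.43 Mbps

Budget: 6.5 GB = 52000.0 Mb.
Stream payload after overhead: 52000.0 / 1.10 = 47272.7 Mb.
Total bitrate budget: 47272.7 Mb / 1440 s = 32.828 Mbps.
Audio total: 264 + 136 = 400 kbps = 0.400 Mbps.
Video: 32.828 − 0.400 = 32.428 Mbps.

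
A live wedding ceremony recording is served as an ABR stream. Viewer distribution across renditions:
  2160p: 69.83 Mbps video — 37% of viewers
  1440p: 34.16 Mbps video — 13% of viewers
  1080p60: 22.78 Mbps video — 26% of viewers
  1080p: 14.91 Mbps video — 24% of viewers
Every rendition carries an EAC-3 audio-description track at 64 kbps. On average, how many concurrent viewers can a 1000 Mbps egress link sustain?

Audio: 64 kbps = 0.064 Mbps.
Average per-viewer bitrate: 0.37×69.894 + 0.13×34.224 + 0.26×22.844 + 0.24×14.974 = 39.843 Mbps.
1000 Mbps = 1,000 Mbps; 1,000 / 39.843 = 25.10 → 25.

25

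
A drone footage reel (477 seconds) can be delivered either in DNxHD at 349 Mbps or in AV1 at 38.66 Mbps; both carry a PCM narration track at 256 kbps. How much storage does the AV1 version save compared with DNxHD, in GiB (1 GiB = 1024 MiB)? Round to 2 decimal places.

17.23 GiB

Audio: 256 kbps = 0.256 Mbps.
DNxHD: 349.256 Mbps × 477 s = 166595.1 Mb = 19.394 GiB.
AV1: 38.916 Mbps × 477 s = 18562.9 Mb = 2.161 GiB.
Saving: 19.394 − 2.161 = 17.233 GiB.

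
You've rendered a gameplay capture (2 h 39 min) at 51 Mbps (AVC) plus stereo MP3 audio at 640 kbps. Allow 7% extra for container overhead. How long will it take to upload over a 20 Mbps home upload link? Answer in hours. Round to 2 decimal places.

2 h 39 min = 159 min = 9540 s
Audio: 640 kbps = 0.640 Mbps.
Total bitrate: 51.640 Mbps.
File: 51.640 Mbps × 9540 s = 492645.6 Mb.
With 7% container overhead: ×1.07. → 527130.8 Mb.
At 20 Mbps: 527130.8 / 20 = 26356.5 s ≈ 7.32 hours.

7.32 hours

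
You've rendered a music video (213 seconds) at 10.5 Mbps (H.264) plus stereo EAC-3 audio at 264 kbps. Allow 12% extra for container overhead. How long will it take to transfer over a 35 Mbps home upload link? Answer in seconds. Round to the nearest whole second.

73 seconds

Audio: 264 kbps = 0.264 Mbps.
Total bitrate: 10.764 Mbps.
File: 10.764 Mbps × 213 s = 2292.7 Mb.
With 12% container overhead: ×1.12. → 2567.9 Mb.
At 35 Mbps: 2567.9 / 35 = 73.4 s ≈ 73.4 seconds.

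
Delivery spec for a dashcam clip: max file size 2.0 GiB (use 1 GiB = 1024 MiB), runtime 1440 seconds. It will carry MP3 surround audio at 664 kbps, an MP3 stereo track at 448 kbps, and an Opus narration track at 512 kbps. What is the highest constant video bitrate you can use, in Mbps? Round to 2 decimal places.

Budget: 2.0 GiB = 17179.9 Mb.
Total bitrate budget: 17179.9 Mb / 1440 s = 11.930 Mbps.
Audio total: 664 + 448 + 512 = 1624 kbps = 1.624 Mbps.
Video: 11.930 − 1.624 = 10.306 Mbps.

10.31 Mbps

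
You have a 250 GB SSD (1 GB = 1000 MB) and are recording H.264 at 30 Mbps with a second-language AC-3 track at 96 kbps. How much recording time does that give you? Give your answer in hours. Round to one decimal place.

Audio: 96 kbps = 0.096 Mbps.
Total bitrate: 30 + 0.096 = 30.096 Mbps.
Capacity: 250 GB = 2,000,000 Mb.
Recording time: 2,000,000 / 30.096 = 66,454 s ≈ 18.5 hours.

18.5 hours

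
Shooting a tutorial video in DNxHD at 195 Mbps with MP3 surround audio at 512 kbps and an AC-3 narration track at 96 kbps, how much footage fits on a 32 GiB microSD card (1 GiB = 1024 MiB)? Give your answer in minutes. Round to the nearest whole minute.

Audio total: 512 + 96 = 608 kbps = 0.608 Mbps.
Total bitrate: 195 + 0.608 = 195.608 Mbps.
Capacity: 32 GiB = 274,878 Mb.
Recording time: 274,878 / 195.608 = 1,405 s ≈ 23.4 minutes.

23 minutes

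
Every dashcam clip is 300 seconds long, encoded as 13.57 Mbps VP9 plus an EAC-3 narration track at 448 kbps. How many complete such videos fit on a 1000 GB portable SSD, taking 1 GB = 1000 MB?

Audio: 448 kbps = 0.448 Mbps.
Total bitrate: 14.018 Mbps.
Per item: 14.018 Mbps × 300 s = 4,205 Mb = 525.7 MB.
Capacity: 1000 GB = 8,000,000 Mb; 1902.32 items → 1902 complete.

1902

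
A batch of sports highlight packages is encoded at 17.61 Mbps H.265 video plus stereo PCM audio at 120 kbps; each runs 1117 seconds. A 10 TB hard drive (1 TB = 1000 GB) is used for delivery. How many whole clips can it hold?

4039

Audio: 120 kbps = 0.120 Mbps.
Total bitrate: 17.730 Mbps.
Per item: 17.730 Mbps × 1117 s = 19,804 Mb = 2,476 MB.
Capacity: 10 TB = 80,000,000 Mb; 4039.50 items → 4039 complete.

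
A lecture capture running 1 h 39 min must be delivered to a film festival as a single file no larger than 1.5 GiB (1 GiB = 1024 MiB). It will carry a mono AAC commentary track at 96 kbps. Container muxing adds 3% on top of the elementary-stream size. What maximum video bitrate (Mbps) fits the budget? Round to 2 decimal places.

2.01 Mbps

Budget: 1.5 GiB = 12884.9 Mb.
Stream payload after overhead: 12884.9 / 1.03 = 12509.6 Mb.
1 h 39 min = 99 min = 5940 s
Total bitrate budget: 12509.6 Mb / 5940 s = 2.106 Mbps.
Audio: 96 kbps = 0.096 Mbps.
Video: 2.106 − 0.096 = 2.010 Mbps.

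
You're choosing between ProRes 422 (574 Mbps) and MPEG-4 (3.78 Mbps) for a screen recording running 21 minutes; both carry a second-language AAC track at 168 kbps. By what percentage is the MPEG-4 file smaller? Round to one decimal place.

21 min = 1260 s
Audio: 168 kbps = 0.168 Mbps.
ProRes 422: 574.168 Mbps × 1260 s = 723451.7 Mb = 84.221 GiB.
MPEG-4: 3.948 Mbps × 1260 s = 4974.5 Mb = 0.579 GiB.
Reduction: (1 − 0.579/84.221) × 100 = 99.31%.

99.3%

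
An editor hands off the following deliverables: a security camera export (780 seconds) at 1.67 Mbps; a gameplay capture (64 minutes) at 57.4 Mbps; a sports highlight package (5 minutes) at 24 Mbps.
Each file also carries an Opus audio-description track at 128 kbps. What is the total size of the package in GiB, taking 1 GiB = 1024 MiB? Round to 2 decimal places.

26.72 GiB

Audio: 128 kbps = 0.128 Mbps.
security camera export: 1.798 Mbps × 780 s = 1402.4 Mb
gameplay capture: 57.528 Mbps × 3840 s = 220907.5 Mb
sports highlight package: 24.128 Mbps × 300 s = 7238.4 Mb
Total: 229548.4 Mb = 28693.5 MB.
= 26.72 GiB.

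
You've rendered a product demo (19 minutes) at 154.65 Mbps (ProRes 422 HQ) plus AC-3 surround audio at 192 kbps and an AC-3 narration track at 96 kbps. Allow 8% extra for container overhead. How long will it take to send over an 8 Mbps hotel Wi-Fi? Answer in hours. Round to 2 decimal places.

6.62 hours

19 min = 1140 s
Audio total: 192 + 96 = 288 kbps = 0.288 Mbps.
Total bitrate: 154.938 Mbps.
File: 154.938 Mbps × 1140 s = 176629.3 Mb.
With 8% container overhead: ×1.08. → 190759.7 Mb.
At 8 Mbps: 190759.7 / 8 = 23845.0 s ≈ 6.62 hours.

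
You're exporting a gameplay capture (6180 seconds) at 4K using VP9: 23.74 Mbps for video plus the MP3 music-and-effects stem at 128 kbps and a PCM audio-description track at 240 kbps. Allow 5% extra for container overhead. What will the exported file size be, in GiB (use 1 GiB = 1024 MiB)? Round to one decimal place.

18.2 GiB

Audio total: 128 + 240 = 368 kbps = 0.368 Mbps.
Total bitrate: 23.74 + 0.368 = 24.108 Mbps.
Stream data: 24.108 Mbps × 6180 s = 148987.4 Mb.
With 5% container overhead: ×1.05.
156,437 Mb = 19,554,601,500 bytes ÷ 1,073,741,824 = 18.21 GiB.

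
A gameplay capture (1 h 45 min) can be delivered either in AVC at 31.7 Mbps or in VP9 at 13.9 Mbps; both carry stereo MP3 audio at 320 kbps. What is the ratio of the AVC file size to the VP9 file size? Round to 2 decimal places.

2.25

1 h 45 min = 105 min = 6300 s
Audio: 320 kbps = 0.320 Mbps.
AVC: 32.020 Mbps × 6300 s = 201726.0 Mb = 25.216 GB.
VP9: 14.220 Mbps × 6300 s = 89586.0 Mb = 11.198 GB.
Ratio: 25.216 / 11.198 = 2.252.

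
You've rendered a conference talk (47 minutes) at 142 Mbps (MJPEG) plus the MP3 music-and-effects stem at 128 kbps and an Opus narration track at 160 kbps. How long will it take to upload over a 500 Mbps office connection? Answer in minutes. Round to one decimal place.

13.4 minutes

47 min = 2820 s
Audio total: 128 + 160 = 288 kbps = 0.288 Mbps.
Total bitrate: 142.288 Mbps.
File: 142.288 Mbps × 2820 s = 401252.2 Mb.
At 500 Mbps: 401252.2 / 500 = 802.5 s ≈ 13.4 minutes.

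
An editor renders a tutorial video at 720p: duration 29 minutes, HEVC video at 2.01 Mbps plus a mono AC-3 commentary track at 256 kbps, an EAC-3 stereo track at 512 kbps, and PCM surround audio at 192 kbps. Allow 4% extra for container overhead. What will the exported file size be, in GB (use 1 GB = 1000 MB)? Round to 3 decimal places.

0.672 GB

29 min = 1740 s
Audio total: 256 + 512 + 192 = 960 kbps = 0.960 Mbps.
Total bitrate: 2.01 + 0.960 = 2.970 Mbps.
Stream data: 2.970 Mbps × 1740 s = 5167.8 Mb.
With 4% container overhead: ×1.04.
5,375 Mb ÷ 8 = 671.8 MB → 0.6718 GB.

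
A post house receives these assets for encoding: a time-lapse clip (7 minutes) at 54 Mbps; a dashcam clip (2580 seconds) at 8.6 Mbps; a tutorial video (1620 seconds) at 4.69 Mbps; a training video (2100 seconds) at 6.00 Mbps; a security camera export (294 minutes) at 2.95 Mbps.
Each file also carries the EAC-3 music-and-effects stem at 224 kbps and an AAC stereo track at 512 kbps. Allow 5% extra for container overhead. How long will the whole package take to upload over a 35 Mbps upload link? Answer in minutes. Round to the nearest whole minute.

68 minutes

Audio total: 224 + 512 = 736 kbps = 0.736 Mbps.
time-lapse clip: 54.736 Mbps × 420 s × 1.05 = 24138.6 Mb
dashcam clip: 9.336 Mbps × 2580 s × 1.05 = 25291.2 Mb
tutorial video: 5.426 Mbps × 1620 s × 1.05 = 9229.6 Mb
training video: 6.736 Mbps × 2100 s × 1.05 = 14852.9 Mb
security camera export: 3.686 Mbps × 17640 s × 1.05 = 68272.1 Mb
Total: 141784.4 Mb = 17723.0 MB.
At 35 Mbps: 141784.4 / 35 = 4051 s ≈ 67.5 minutes.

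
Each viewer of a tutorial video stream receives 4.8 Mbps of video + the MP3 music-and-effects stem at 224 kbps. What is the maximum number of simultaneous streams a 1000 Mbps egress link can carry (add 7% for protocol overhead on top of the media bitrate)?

186

Audio: 224 kbps = 0.224 Mbps.
Per-viewer media rate: 5.024 Mbps.
On the wire with 7% overhead: 5.376 Mbps.
1000 Mbps = 1,000 Mbps; 1,000 / 5.376 = 186.02 → 186 viewers.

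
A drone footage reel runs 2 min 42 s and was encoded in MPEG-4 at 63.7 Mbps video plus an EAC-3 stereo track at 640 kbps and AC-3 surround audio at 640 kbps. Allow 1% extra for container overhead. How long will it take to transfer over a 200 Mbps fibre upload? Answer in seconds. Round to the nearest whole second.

2 min 42 s = 162 s
Audio total: 640 + 640 = 1280 kbps = 1.280 Mbps.
Total bitrate: 64.980 Mbps.
File: 64.980 Mbps × 162 s = 10526.8 Mb.
With 1% container overhead: ×1.01. → 10632.0 Mb.
At 200 Mbps: 10632.0 / 200 = 53.2 s ≈ 53.2 seconds.

53 seconds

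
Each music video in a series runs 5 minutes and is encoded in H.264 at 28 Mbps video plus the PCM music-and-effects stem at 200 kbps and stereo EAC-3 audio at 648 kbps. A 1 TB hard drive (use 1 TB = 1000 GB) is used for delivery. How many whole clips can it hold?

924

5 min = 300 s
Audio total: 200 + 648 = 848 kbps = 0.848 Mbps.
Total bitrate: 28.848 Mbps.
Per item: 28.848 Mbps × 300 s = 8,654 Mb = 1,082 MB.
Capacity: 1 TB = 8,000,000 Mb; 924.39 items → 924 complete.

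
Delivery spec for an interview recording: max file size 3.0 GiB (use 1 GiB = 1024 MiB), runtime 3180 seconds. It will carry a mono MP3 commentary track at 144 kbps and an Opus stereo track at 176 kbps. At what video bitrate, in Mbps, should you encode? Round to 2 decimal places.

7.78 Mbps

Budget: 3.0 GiB = 25769.8 Mb.
Total bitrate budget: 25769.8 Mb / 3180 s = 8.104 Mbps.
Audio total: 144 + 176 = 320 kbps = 0.320 Mbps.
Video: 8.104 − 0.320 = 7.784 Mbps.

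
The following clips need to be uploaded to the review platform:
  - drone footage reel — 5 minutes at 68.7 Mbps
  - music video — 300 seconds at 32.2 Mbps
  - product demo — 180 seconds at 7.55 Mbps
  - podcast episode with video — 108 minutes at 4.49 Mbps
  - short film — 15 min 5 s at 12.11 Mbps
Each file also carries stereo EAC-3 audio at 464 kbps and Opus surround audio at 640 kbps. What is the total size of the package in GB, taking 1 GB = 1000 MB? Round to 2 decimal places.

10.09 GB

Audio total: 464 + 640 = 1104 kbps = 1.104 Mbps.
drone footage reel: 69.804 Mbps × 300 s = 20941.2 Mb
music video: 33.304 Mbps × 300 s = 9991.2 Mb
product demo: 8.654 Mbps × 180 s = 1557.7 Mb
podcast episode with video: 5.594 Mbps × 6480 s = 36249.1 Mb
short film: 13.214 Mbps × 905 s = 11958.7 Mb
Total: 80697.9 Mb = 10087.2 MB.
= 10.09 GB.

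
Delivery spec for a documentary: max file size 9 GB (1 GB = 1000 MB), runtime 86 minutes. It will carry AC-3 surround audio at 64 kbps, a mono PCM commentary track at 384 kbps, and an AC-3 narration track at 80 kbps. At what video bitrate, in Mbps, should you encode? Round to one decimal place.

13.4 Mbps

Budget: 9 GB = 72000.0 Mb.
86 min = 5160 s
Total bitrate budget: 72000.0 Mb / 5160 s = 13.953 Mbps.
Audio total: 64 + 384 + 80 = 528 kbps = 0.528 Mbps.
Video: 13.953 − 0.528 = 13.425 Mbps.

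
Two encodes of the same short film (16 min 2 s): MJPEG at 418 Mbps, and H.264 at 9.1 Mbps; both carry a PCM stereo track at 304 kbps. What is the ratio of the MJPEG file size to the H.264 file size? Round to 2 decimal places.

44.48

16 min 2 s = 962 s
Audio: 304 kbps = 0.304 Mbps.
MJPEG: 418.304 Mbps × 962 s = 402408.4 Mb = 46.847 GiB.
H.264: 9.404 Mbps × 962 s = 9046.6 Mb = 1.053 GiB.
Ratio: 46.847 / 1.053 = 44.481.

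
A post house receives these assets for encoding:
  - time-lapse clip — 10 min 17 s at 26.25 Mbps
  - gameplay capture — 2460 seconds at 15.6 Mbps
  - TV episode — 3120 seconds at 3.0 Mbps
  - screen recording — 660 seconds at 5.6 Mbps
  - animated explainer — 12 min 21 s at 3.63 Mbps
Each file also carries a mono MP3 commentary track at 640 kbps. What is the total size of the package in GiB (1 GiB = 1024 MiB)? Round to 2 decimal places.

Audio: 640 kbps = 0.640 Mbps.
time-lapse clip: 26.890 Mbps × 617 s = 16591.1 Mb
gameplay capture: 16.240 Mbps × 2460 s = 39950.4 Mb
TV episode: 3.640 Mbps × 3120 s = 11356.8 Mb
screen recording: 6.240 Mbps × 660 s = 4118.4 Mb
animated explainer: 4.270 Mbps × 741 s = 3164.1 Mb
Total: 75180.8 Mb = 9397.6 MB.
= 8.752 GiB.

8.75 GiB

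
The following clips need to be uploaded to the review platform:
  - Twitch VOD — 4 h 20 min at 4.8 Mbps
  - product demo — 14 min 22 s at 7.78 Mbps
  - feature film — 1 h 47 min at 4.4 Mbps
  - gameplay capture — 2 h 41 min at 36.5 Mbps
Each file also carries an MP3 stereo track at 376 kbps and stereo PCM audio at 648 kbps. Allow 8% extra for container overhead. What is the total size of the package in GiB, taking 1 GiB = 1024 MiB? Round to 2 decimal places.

Audio total: 376 + 648 = 1024 kbps = 1.024 Mbps.
Twitch VOD: 5.824 Mbps × 15600 s × 1.08 = 98122.8 Mb
product demo: 8.804 Mbps × 862 s × 1.08 = 8196.2 Mb
feature film: 5.424 Mbps × 6420 s × 1.08 = 37607.8 Mb
gameplay capture: 37.524 Mbps × 9660 s × 1.08 = 391480.4 Mb
Total: 535407.2 Mb = 66925.9 MB.
= 62.33 GiB.

62.33 GiB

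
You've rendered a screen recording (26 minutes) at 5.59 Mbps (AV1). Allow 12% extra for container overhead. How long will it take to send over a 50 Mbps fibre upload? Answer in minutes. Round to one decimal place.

3.3 minutes

26 min = 1560 s
File: 5.590 Mbps × 1560 s = 8720.4 Mb.
With 12% container overhead: ×1.12. → 9766.8 Mb.
At 50 Mbps: 9766.8 / 50 = 195.3 s ≈ 3.26 minutes.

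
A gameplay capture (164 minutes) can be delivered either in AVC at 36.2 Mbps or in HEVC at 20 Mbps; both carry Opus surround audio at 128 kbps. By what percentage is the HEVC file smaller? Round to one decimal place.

44.6%

164 min = 9840 s
Audio: 128 kbps = 0.128 Mbps.
AVC: 36.328 Mbps × 9840 s = 357467.5 Mb = 44.683 GB.
HEVC: 20.128 Mbps × 9840 s = 198059.5 Mb = 24.757 GB.
Reduction: (1 − 24.757/44.683) × 100 = 44.59%.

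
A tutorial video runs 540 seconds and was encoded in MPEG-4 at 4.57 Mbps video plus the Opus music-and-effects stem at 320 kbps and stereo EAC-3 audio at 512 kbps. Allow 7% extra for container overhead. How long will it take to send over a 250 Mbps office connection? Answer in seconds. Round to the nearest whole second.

12 seconds

Audio total: 320 + 512 = 832 kbps = 0.832 Mbps.
Total bitrate: 5.402 Mbps.
File: 5.402 Mbps × 540 s = 2917.1 Mb.
With 7% container overhead: ×1.07. → 3121.3 Mb.
At 250 Mbps: 3121.3 / 250 = 12.5 s ≈ 12.5 seconds.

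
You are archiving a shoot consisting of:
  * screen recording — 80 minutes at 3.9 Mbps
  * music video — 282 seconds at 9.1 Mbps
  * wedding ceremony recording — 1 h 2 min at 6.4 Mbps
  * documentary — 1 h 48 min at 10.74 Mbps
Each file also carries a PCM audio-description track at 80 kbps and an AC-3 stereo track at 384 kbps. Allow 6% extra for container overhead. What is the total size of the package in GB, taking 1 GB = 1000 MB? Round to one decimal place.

Audio total: 80 + 384 = 464 kbps = 0.464 Mbps.
screen recording: 4.364 Mbps × 4800 s × 1.06 = 22204.0 Mb
music video: 9.564 Mbps × 282 s × 1.06 = 2858.9 Mb
wedding ceremony recording: 6.864 Mbps × 3720 s × 1.06 = 27066.1 Mb
documentary: 11.204 Mbps × 6480 s × 1.06 = 76958.0 Mb
Total: 129087.1 Mb = 16135.9 MB.
= 16.14 GB.

16.1 GB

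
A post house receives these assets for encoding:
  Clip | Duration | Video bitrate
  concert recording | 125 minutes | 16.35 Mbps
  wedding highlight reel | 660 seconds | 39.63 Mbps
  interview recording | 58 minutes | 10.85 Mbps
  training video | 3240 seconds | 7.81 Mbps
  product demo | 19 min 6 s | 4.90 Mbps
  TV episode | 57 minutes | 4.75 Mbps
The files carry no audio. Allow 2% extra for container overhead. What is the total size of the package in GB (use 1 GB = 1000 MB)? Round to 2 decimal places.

29.80 GB

concert recording: 16.350 Mbps × 7500 s × 1.02 = 125077.5 Mb
wedding highlight reel: 39.630 Mbps × 660 s × 1.02 = 26678.9 Mb
interview recording: 10.850 Mbps × 3480 s × 1.02 = 38513.2 Mb
training video: 7.810 Mbps × 3240 s × 1.02 = 25810.5 Mb
product demo: 4.900 Mbps × 1146 s × 1.02 = 5727.7 Mb
TV episode: 4.750 Mbps × 3420 s × 1.02 = 16569.9 Mb
Total: 238377.7 Mb = 29797.2 MB.
= 29.80 GB.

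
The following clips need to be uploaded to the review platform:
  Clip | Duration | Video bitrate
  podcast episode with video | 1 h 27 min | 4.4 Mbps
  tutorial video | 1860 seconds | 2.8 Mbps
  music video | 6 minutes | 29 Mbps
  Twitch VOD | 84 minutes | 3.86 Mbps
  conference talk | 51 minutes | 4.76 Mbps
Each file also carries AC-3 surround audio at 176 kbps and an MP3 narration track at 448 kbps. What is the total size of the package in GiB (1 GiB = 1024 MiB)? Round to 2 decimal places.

Audio total: 176 + 448 = 624 kbps = 0.624 Mbps.
podcast episode with video: 5.024 Mbps × 5220 s = 26225.3 Mb
tutorial video: 3.424 Mbps × 1860 s = 6368.6 Mb
music video: 29.624 Mbps × 360 s = 10664.6 Mb
Twitch VOD: 4.484 Mbps × 5040 s = 22599.4 Mb
conference talk: 5.384 Mbps × 3060 s = 16475.0 Mb
Total: 82333.0 Mb = 10291.6 MB.
= 9.585 GiB.

9.58 GiB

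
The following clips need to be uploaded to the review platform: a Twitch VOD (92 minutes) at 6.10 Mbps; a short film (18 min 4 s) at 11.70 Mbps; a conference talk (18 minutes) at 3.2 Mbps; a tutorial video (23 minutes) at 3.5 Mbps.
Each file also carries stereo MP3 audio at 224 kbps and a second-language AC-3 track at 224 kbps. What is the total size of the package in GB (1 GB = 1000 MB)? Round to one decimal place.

Audio total: 224 + 224 = 448 kbps = 0.448 Mbps.
Twitch VOD: 6.548 Mbps × 5520 s = 36145.0 Mb
short film: 12.148 Mbps × 1084 s = 13168.4 Mb
conference talk: 3.648 Mbps × 1080 s = 3939.8 Mb
tutorial video: 3.948 Mbps × 1380 s = 5448.2 Mb
Total: 58701.5 Mb = 7337.7 MB.
= 7.338 GB.

7.3 GB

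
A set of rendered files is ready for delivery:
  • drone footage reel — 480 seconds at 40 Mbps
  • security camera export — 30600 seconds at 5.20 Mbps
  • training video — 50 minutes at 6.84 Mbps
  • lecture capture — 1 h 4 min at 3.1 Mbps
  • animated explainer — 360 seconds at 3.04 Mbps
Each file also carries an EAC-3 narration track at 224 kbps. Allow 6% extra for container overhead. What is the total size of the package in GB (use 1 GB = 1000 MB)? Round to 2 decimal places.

Audio: 224 kbps = 0.224 Mbps.
drone footage reel: 40.224 Mbps × 480 s × 1.06 = 20466.0 Mb
security camera export: 5.424 Mbps × 30600 s × 1.06 = 175932.9 Mb
training video: 7.064 Mbps × 3000 s × 1.06 = 22463.5 Mb
lecture capture: 3.324 Mbps × 3840 s × 1.06 = 13530.0 Mb
animated explainer: 3.264 Mbps × 360 s × 1.06 = 1245.5 Mb
Total: 233637.9 Mb = 29204.7 MB.
= 29.20 GB.

29.20 GB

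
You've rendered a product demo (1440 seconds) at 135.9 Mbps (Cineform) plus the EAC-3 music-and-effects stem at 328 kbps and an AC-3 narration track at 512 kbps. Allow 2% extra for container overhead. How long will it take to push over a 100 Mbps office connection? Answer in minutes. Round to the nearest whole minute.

33 minutes

Audio total: 328 + 512 = 840 kbps = 0.840 Mbps.
Total bitrate: 136.740 Mbps.
File: 136.740 Mbps × 1440 s = 196905.6 Mb.
With 2% container overhead: ×1.02. → 200843.7 Mb.
At 100 Mbps: 200843.7 / 100 = 2008.4 s ≈ 33.5 minutes.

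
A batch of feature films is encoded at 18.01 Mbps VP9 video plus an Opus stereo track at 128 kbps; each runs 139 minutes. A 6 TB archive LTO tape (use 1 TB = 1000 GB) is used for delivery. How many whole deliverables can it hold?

139 min = 8340 s
Audio: 128 kbps = 0.128 Mbps.
Total bitrate: 18.138 Mbps.
Per item: 18.138 Mbps × 8340 s = 151,271 Mb = 18,909 MB.
Capacity: 6 TB = 48,000,000 Mb; 317.31 items → 317 complete.

317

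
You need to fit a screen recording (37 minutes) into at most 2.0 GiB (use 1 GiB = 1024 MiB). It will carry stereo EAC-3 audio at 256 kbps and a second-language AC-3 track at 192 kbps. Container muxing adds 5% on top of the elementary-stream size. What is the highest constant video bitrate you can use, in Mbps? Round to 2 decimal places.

Budget: 2.0 GiB = 17179.9 Mb.
Stream payload after overhead: 17179.9 / 1.05 = 16361.8 Mb.
37 min = 2220 s
Total bitrate budget: 16361.8 Mb / 2220 s = 7.370 Mbps.
Audio total: 256 + 192 = 448 kbps = 0.448 Mbps.
Video: 7.370 − 0.448 = 6.922 Mbps.

6.92 Mbps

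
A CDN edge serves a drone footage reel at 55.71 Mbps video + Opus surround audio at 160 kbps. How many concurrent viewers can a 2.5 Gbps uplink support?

44

Audio: 160 kbps = 0.160 Mbps.
Per-viewer media rate: 55.870 Mbps.
2.5 Gbps = 2,500 Mbps; 2,500 / 55.870 = 44.75 → 44 viewers.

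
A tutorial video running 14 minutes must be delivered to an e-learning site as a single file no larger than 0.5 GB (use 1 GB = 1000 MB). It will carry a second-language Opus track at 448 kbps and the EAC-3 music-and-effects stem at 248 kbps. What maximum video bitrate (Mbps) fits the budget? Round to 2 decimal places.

Budget: 0.5 GB = 4000.0 Mb.
14 min = 840 s
Total bitrate budget: 4000.0 Mb / 840 s = 4.762 Mbps.
Audio total: 448 + 248 = 696 kbps = 0.696 Mbps.
Video: 4.762 − 0.696 = 4.066 Mbps.

4.07 Mbps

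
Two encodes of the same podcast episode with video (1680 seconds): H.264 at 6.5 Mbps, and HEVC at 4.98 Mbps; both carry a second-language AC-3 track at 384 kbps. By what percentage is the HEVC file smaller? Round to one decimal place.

22.1%

Audio: 384 kbps = 0.384 Mbps.
H.264: 6.884 Mbps × 1680 s = 11565.1 Mb = 1.446 GB.
HEVC: 5.364 Mbps × 1680 s = 9011.5 Mb = 1.126 GB.
Reduction: (1 − 1.126/1.446) × 100 = 22.08%.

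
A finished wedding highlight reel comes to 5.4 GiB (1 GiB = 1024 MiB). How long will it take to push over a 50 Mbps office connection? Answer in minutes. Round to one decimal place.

15.5 minutes

File: 5.4 GiB = 46385.6 Mb.
At 50 Mbps: 46385.6 / 50 = 927.7 s ≈ 15.5 minutes.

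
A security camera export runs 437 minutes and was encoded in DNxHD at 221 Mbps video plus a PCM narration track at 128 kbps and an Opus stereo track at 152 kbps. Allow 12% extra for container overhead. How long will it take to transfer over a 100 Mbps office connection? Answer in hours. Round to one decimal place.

18.1 hours

437 min = 26220 s
Audio total: 128 + 152 = 280 kbps = 0.280 Mbps.
Total bitrate: 221.280 Mbps.
File: 221.280 Mbps × 26220 s = 5801961.6 Mb.
With 12% container overhead: ×1.12. → 6498197.0 Mb.
At 100 Mbps: 6498197.0 / 100 = 64982.0 s ≈ 18.1 hours.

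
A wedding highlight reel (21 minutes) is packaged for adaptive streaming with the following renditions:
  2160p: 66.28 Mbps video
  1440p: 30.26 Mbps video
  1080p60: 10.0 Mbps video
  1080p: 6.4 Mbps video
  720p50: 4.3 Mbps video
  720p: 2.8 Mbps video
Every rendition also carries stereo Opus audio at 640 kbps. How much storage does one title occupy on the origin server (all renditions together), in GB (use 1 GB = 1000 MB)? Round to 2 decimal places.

21 min = 1260 s
Audio: 640 kbps = 0.640 Mbps.
Sum of rendition bitrates: (66.28+0.640) + (30.26+0.640) + (10.0+0.640) + (6.4+0.640) + (4.3+0.640) + (2.8+0.640) = 123.880 Mbps.
× 1260 s = 156,089 Mb = 19,511 MB = 19.51 GB.

19.51 GB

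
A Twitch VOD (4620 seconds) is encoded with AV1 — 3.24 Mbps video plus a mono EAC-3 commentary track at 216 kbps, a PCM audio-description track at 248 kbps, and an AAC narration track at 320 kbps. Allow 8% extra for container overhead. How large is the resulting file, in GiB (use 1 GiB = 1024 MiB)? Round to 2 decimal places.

2.34 GiB

Audio total: 216 + 248 + 320 = 784 kbps = 0.784 Mbps.
Total bitrate: 3.24 + 0.784 = 4.024 Mbps.
Stream data: 4.024 Mbps × 4620 s = 18590.9 Mb.
With 8% container overhead: ×1.08.
20,078 Mb = 2,509,768,800 bytes ÷ 1,073,741,824 = 2.337 GiB.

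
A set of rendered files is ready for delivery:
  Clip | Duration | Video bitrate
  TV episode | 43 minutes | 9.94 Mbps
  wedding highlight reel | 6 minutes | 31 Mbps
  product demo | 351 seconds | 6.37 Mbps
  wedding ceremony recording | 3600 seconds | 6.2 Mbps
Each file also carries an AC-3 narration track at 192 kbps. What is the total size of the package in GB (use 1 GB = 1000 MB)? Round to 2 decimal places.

Audio: 192 kbps = 0.192 Mbps.
TV episode: 10.132 Mbps × 2580 s = 26140.6 Mb
wedding highlight reel: 31.192 Mbps × 360 s = 11229.1 Mb
product demo: 6.562 Mbps × 351 s = 2303.3 Mb
wedding ceremony recording: 6.392 Mbps × 3600 s = 23011.2 Mb
Total: 62684.1 Mb = 7835.5 MB.
= 7.836 GB.

7.84 GB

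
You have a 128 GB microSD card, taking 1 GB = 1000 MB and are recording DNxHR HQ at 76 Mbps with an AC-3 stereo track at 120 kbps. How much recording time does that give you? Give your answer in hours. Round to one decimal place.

3.7 hours

Audio: 120 kbps = 0.120 Mbps.
Total bitrate: 76 + 0.120 = 76.120 Mbps.
Capacity: 128 GB = 1,024,000 Mb.
Recording time: 1,024,000 / 76.120 = 13,452 s ≈ 3.74 hours.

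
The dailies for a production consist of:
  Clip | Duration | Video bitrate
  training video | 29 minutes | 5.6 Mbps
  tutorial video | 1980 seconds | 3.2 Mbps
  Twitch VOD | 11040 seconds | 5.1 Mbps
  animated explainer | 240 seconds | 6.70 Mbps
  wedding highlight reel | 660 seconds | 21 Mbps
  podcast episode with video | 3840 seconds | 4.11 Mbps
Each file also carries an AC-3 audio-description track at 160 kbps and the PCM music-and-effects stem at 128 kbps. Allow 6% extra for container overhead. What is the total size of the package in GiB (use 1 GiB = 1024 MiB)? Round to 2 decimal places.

Audio total: 160 + 128 = 288 kbps = 0.288 Mbps.
training video: 5.888 Mbps × 1740 s × 1.06 = 10859.8 Mb
tutorial video: 3.488 Mbps × 1980 s × 1.06 = 7320.6 Mb
Twitch VOD: 5.388 Mbps × 11040 s × 1.06 = 63052.5 Mb
animated explainer: 6.988 Mbps × 240 s × 1.06 = 1777.7 Mb
wedding highlight reel: 21.288 Mbps × 660 s × 1.06 = 14893.1 Mb
podcast episode with video: 4.398 Mbps × 3840 s × 1.06 = 17901.6 Mb
Total: 115805.4 Mb = 14475.7 MB.
= 13.48 GiB.

13.48 GiB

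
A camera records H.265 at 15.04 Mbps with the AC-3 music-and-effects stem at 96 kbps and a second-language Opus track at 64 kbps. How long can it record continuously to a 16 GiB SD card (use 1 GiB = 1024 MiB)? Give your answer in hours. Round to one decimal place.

2.5 hours

Audio total: 96 + 64 = 160 kbps = 0.160 Mbps.
Total bitrate: 15.04 + 0.160 = 15.200 Mbps.
Capacity: 16 GiB = 137,439 Mb.
Recording time: 137,439 / 15.200 = 9,042 s ≈ 2.51 hours.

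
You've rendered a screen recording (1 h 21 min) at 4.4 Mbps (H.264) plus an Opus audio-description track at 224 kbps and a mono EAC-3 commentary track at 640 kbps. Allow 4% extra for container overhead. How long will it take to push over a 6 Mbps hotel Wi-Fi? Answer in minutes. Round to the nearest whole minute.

1 h 21 min = 81 min = 4860 s
Audio total: 224 + 640 = 864 kbps = 0.864 Mbps.
Total bitrate: 5.264 Mbps.
File: 5.264 Mbps × 4860 s = 25583.0 Mb.
With 4% container overhead: ×1.04. → 26606.4 Mb.
At 6 Mbps: 26606.4 / 6 = 4434.4 s ≈ 73.9 minutes.

74 minutes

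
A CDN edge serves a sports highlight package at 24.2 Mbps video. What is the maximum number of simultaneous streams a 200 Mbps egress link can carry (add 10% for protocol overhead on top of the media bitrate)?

7

On the wire with 10% overhead: 26.620 Mbps.
200 Mbps = 200.0 Mbps; 200.0 / 26.620 = 7.51 → 7 viewers.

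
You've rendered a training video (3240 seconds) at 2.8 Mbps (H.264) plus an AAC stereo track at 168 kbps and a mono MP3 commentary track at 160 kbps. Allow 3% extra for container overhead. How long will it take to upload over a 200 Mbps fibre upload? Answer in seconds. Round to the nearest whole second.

52 seconds

Audio total: 168 + 160 = 328 kbps = 0.328 Mbps.
Total bitrate: 3.128 Mbps.
File: 3.128 Mbps × 3240 s = 10134.7 Mb.
With 3% container overhead: ×1.03. → 10438.8 Mb.
At 200 Mbps: 10438.8 / 200 = 52.2 s ≈ 52.2 seconds.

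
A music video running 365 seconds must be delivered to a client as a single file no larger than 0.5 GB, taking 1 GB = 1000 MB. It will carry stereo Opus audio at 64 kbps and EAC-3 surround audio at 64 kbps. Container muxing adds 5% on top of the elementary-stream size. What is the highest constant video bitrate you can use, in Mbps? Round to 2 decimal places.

Budget: 0.5 GB = 4000.0 Mb.
Stream payload after overhead: 4000.0 / 1.05 = 3809.5 Mb.
Total bitrate budget: 3809.5 Mb / 365 s = 10.437 Mbps.
Audio total: 64 + 64 = 128 kbps = 0.128 Mbps.
Video: 10.437 − 0.128 = 10.309 Mbps.

10.31 Mbps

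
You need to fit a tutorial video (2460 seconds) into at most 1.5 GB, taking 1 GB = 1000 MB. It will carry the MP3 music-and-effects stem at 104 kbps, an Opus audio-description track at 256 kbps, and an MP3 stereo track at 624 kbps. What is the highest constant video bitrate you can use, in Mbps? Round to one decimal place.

3.9 Mbps

Budget: 1.5 GB = 12000.0 Mb.
Total bitrate budget: 12000.0 Mb / 2460 s = 4.878 Mbps.
Audio total: 104 + 256 + 624 = 984 kbps = 0.984 Mbps.
Video: 4.878 − 0.984 = 3.894 Mbps.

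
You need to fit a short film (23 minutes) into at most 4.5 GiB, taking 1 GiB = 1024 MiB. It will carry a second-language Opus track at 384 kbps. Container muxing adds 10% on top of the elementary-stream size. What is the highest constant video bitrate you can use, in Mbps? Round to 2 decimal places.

Budget: 4.5 GiB = 38654.7 Mb.
Stream payload after overhead: 38654.7 / 1.10 = 35140.6 Mb.
23 min = 1380 s
Total bitrate budget: 35140.6 Mb / 1380 s = 25.464 Mbps.
Audio: 384 kbps = 0.384 Mbps.
Video: 25.464 − 0.384 = 25.080 Mbps.

25.08 Mbps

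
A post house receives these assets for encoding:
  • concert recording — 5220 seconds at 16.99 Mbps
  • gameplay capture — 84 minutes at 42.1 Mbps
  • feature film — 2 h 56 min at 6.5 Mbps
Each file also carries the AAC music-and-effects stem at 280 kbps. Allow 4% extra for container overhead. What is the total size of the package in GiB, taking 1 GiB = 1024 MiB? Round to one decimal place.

Audio: 280 kbps = 0.280 Mbps.
concert recording: 17.270 Mbps × 5220 s × 1.04 = 93755.4 Mb
gameplay capture: 42.380 Mbps × 5040 s × 1.04 = 222139.0 Mb
feature film: 6.780 Mbps × 10560 s × 1.04 = 74460.7 Mb
Total: 390355.1 Mb = 48794.4 MB.
= 45.44 GiB.

45.4 GiB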